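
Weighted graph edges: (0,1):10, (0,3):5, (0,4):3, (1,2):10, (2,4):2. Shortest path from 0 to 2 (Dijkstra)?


Dijkstra from 0:
Distances: {0: 0, 1: 10, 2: 5, 3: 5, 4: 3}
Shortest distance to 2 = 5, path = [0, 4, 2]


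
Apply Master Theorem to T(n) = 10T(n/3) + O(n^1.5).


a=10, b=3, c=1.5. log_3(10)=2.096 > c=1.5. Case 1: O(n^log_b(a)) = O(n^2.096)
Complexity: O(n^2.096)


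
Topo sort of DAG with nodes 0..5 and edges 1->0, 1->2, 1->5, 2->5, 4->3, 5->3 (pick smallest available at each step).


Kahn's algorithm, process smallest node first
Order: [1, 0, 2, 4, 5, 3]


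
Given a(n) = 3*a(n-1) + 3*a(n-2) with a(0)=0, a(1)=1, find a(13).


Build bottom-up:
...a(11)=507627, a(12)=1924560, a(13)=3*1924560+3*507627=7296561


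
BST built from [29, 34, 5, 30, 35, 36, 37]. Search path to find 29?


BST root = 29
Search for 29: compare at each node
Path: [29]


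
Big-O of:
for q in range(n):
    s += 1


Per nesting level: O(n) = O(n)
Complexity: O(n)


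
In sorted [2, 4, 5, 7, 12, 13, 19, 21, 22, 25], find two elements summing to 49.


Two pointers: lo=0, hi=9
No pair sums to 49


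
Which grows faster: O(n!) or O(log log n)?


double-logarithmic grows slower than factorial
O(log log n) is asymptotically smaller; O(n!) grows faster


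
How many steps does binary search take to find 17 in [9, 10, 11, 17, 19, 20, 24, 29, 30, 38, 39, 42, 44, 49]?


Search for 17:
[0,13] mid=6 arr[6]=24
[0,5] mid=2 arr[2]=11
[3,5] mid=4 arr[4]=19
[3,3] mid=3 arr[3]=17
Total: 4 comparisons


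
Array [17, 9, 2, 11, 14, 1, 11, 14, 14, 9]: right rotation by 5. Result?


Right rotate by 5: [1, 11, 14, 14, 9, 17, 9, 2, 11, 14]


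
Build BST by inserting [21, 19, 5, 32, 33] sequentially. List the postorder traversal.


Root = 21; build tree by BST insertion.
Postorder traversal: [5, 19, 33, 32, 21]


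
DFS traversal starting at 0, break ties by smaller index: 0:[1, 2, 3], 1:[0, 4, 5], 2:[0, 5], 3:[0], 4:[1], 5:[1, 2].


DFS stack-based: start with [0]
Visit order: [0, 1, 4, 5, 2, 3]


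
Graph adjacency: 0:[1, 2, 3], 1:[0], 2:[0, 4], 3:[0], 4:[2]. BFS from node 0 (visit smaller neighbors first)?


BFS queue: start with [0]
Visit order: [0, 1, 2, 3, 4]


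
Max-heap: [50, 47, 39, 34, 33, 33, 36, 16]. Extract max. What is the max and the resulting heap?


Max = 50
Replace root with last, heapify down
Resulting heap: [47, 34, 39, 16, 33, 33, 36]


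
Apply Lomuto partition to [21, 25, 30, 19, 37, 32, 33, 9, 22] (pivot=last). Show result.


Elements <= 22 go left of pivot.
Result: [21, 19, 9, 22, 37, 32, 33, 30, 25], pivot at index 3


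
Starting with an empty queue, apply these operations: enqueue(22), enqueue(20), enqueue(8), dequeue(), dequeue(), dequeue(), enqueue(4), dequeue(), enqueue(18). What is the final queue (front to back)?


enqueue(22) -> [22]
enqueue(20) -> [22, 20]
enqueue(8) -> [22, 20, 8]
dequeue() returns 22 -> [20, 8]
dequeue() returns 20 -> [8]
dequeue() returns 8 -> []
enqueue(4) -> [4]
dequeue() returns 4 -> []
enqueue(18) -> [18]
Final queue (front to back): [18]


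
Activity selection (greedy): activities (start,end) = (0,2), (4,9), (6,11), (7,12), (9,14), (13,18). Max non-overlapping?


Greedy: pick earliest-ending, then skip overlaps.
Selected (3 activities): [(0, 2), (4, 9), (9, 14)]


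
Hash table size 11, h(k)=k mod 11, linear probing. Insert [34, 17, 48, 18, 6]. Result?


Insertions: 34->slot 1; 17->slot 6; 48->slot 4; 18->slot 7; 6->slot 8
Table: [None, 34, None, None, 48, None, 17, 18, 6, None, None]


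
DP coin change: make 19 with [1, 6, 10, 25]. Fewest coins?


dp[0]=0; dp[i]=1+min(dp[i-c] for c in coins)
...dp[14]=4, dp[15]=5, dp[16]=2, dp[17]=3, dp[18]=3, dp[19]=4
Minimum coins for 19 = 4


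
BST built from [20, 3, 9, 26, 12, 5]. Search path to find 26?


BST root = 20
Search for 26: compare at each node
Path: [20, 26]


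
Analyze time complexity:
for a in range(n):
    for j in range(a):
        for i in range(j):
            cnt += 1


Per nesting level: O(n) * O(n) [triangular over a] * O(n) [triangular over j] = O(n^3)
Complexity: O(n^3)


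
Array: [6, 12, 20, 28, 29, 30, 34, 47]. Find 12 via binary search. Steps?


Search for 12:
[0,7] mid=3 arr[3]=28
[0,2] mid=1 arr[1]=12
Total: 2 comparisons


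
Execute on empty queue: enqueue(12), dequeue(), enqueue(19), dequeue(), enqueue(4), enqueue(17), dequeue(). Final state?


enqueue(12) -> [12]
dequeue() returns 12 -> []
enqueue(19) -> [19]
dequeue() returns 19 -> []
enqueue(4) -> [4]
enqueue(17) -> [4, 17]
dequeue() returns 4 -> [17]
Final queue (front to back): [17]


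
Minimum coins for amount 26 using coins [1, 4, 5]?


dp[0]=0; dp[i]=1+min(dp[i-c] for c in coins)
...dp[21]=5, dp[22]=5, dp[23]=5, dp[24]=5, dp[25]=5, dp[26]=6
Minimum coins for 26 = 6


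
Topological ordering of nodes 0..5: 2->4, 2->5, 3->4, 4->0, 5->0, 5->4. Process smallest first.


Kahn's algorithm, process smallest node first
Order: [1, 2, 3, 5, 4, 0]


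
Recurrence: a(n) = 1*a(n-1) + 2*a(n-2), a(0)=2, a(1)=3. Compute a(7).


Build bottom-up:
...a(5)=53, a(6)=107, a(7)=1*107+2*53=213


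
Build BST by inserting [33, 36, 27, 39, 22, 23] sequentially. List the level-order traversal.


Root = 33; build tree by BST insertion.
Level-Order traversal: [33, 27, 36, 22, 39, 23]


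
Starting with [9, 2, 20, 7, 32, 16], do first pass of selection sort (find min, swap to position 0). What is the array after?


After one pass: [2, 9, 20, 7, 32, 16]


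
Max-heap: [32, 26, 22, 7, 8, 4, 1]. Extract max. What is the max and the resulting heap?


Max = 32
Replace root with last, heapify down
Resulting heap: [26, 8, 22, 7, 1, 4]


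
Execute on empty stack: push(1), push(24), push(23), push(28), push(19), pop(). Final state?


push(1) -> [1]
push(24) -> [1, 24]
push(23) -> [1, 24, 23]
push(28) -> [1, 24, 23, 28]
push(19) -> [1, 24, 23, 28, 19]
pop() returns 19 -> [1, 24, 23, 28]
Final stack (bottom to top): [1, 24, 23, 28]


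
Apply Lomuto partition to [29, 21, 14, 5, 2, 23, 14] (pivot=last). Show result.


Elements <= 14 go left of pivot.
Result: [14, 5, 2, 14, 29, 23, 21], pivot at index 3


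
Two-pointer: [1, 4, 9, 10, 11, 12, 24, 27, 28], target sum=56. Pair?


Two pointers: lo=0, hi=8
No pair sums to 56


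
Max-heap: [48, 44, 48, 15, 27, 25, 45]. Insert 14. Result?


Append 14: [48, 44, 48, 15, 27, 25, 45, 14]
Bubble up: no swaps needed
Result: [48, 44, 48, 15, 27, 25, 45, 14]


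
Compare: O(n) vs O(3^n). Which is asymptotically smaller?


linear grows slower than exponential (base 3)
O(n) is asymptotically smaller; O(3^n) grows faster


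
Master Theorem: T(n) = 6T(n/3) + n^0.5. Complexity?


a=6, b=3, c=0.5. log_3(6)=1.631 > c=0.5. Case 1: O(n^log_b(a)) = O(n^1.631)
Complexity: O(n^1.631)


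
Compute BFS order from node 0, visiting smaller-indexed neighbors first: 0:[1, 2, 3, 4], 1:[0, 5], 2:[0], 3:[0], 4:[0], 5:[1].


BFS queue: start with [0]
Visit order: [0, 1, 2, 3, 4, 5]


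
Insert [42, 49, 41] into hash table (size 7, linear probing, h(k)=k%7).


Insertions: 42->slot 0; 49->slot 1; 41->slot 6
Table: [42, 49, None, None, None, None, 41]


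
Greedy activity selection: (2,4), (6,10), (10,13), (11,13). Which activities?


Greedy: pick earliest-ending, then skip overlaps.
Selected (3 activities): [(2, 4), (6, 10), (10, 13)]


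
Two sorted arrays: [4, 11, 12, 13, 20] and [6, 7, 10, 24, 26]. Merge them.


Compare heads, take smaller each step.
Merged: [4, 6, 7, 10, 11, 12, 13, 20, 24, 26]


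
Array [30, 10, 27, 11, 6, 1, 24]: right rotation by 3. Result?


Right rotate by 3: [6, 1, 24, 30, 10, 27, 11]


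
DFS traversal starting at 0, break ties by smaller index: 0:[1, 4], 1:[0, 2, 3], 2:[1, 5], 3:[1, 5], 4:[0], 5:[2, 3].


DFS stack-based: start with [0]
Visit order: [0, 1, 2, 5, 3, 4]


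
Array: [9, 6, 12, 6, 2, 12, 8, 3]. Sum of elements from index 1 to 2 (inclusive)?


Prefix sums: [0, 9, 15, 27, 33, 35, 47, 55, 58]
Sum[1..2] = prefix[3] - prefix[1] = 27 - 9 = 18


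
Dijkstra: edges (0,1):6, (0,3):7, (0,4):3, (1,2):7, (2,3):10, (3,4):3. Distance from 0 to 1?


Dijkstra from 0:
Distances: {0: 0, 1: 6, 2: 13, 3: 6, 4: 3}
Shortest distance to 1 = 6, path = [0, 1]


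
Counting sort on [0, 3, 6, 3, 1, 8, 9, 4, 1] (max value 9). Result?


Count array: [1, 2, 0, 2, 1, 0, 1, 0, 1, 1]
Reconstruct: [0, 1, 1, 3, 3, 4, 6, 8, 9]


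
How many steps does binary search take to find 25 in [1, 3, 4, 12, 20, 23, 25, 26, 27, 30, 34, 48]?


Search for 25:
[0,11] mid=5 arr[5]=23
[6,11] mid=8 arr[8]=27
[6,7] mid=6 arr[6]=25
Total: 3 comparisons


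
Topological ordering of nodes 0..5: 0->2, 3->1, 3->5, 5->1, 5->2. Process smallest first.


Kahn's algorithm, process smallest node first
Order: [0, 3, 4, 5, 1, 2]


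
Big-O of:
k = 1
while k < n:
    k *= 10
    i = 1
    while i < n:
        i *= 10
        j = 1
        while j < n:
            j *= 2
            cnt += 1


Per nesting level: O(log n) * O(log n) * O(log n) = O((log n)^3)
Complexity: O((log n)^3)


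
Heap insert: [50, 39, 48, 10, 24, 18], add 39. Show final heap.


Append 39: [50, 39, 48, 10, 24, 18, 39]
Bubble up: no swaps needed
Result: [50, 39, 48, 10, 24, 18, 39]


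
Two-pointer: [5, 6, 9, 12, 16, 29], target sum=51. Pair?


Two pointers: lo=0, hi=5
No pair sums to 51


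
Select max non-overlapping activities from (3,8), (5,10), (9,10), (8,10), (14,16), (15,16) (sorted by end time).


Greedy: pick earliest-ending, then skip overlaps.
Selected (3 activities): [(3, 8), (9, 10), (14, 16)]


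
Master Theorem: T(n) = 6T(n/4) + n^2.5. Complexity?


a=6, b=4, c=2.5. log_4(6)=1.292 < c=2.5. Case 3: O(n^c) = O(n^2.500)
Complexity: O(n^2.500)


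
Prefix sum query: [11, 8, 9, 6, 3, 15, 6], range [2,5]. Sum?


Prefix sums: [0, 11, 19, 28, 34, 37, 52, 58]
Sum[2..5] = prefix[6] - prefix[2] = 52 - 19 = 33


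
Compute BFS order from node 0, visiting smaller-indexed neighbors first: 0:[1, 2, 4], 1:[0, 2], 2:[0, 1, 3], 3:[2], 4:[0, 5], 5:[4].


BFS queue: start with [0]
Visit order: [0, 1, 2, 4, 3, 5]


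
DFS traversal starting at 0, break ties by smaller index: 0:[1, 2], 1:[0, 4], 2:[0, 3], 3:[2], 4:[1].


DFS stack-based: start with [0]
Visit order: [0, 1, 4, 2, 3]


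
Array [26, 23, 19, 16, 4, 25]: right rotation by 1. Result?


Right rotate by 1: [25, 26, 23, 19, 16, 4]


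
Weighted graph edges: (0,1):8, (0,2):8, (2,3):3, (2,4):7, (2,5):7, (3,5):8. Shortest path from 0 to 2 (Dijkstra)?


Dijkstra from 0:
Distances: {0: 0, 1: 8, 2: 8, 3: 11, 4: 15, 5: 15}
Shortest distance to 2 = 8, path = [0, 2]


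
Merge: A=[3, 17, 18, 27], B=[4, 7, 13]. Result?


Compare heads, take smaller each step.
Merged: [3, 4, 7, 13, 17, 18, 27]


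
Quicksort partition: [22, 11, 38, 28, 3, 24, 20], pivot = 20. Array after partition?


Elements <= 20 go left of pivot.
Result: [11, 3, 20, 28, 22, 24, 38], pivot at index 2


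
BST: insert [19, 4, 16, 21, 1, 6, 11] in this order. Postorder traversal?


Root = 19; build tree by BST insertion.
Postorder traversal: [1, 11, 6, 16, 4, 21, 19]


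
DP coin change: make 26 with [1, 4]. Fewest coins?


dp[0]=0; dp[i]=1+min(dp[i-c] for c in coins)
...dp[21]=6, dp[22]=7, dp[23]=8, dp[24]=6, dp[25]=7, dp[26]=8
Minimum coins for 26 = 8


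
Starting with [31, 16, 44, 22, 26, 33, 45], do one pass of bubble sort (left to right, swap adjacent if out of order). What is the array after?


After one pass: [16, 31, 22, 26, 33, 44, 45]


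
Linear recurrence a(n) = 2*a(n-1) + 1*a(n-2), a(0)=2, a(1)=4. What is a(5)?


Build bottom-up:
...a(3)=24, a(4)=58, a(5)=2*58+1*24=140


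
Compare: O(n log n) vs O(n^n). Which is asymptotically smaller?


linearithmic grows slower than n^n
O(n log n) is asymptotically smaller; O(n^n) grows faster


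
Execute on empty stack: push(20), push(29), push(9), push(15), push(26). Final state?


push(20) -> [20]
push(29) -> [20, 29]
push(9) -> [20, 29, 9]
push(15) -> [20, 29, 9, 15]
push(26) -> [20, 29, 9, 15, 26]
Final stack (bottom to top): [20, 29, 9, 15, 26]


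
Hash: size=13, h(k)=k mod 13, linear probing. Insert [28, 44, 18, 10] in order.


Insertions: 28->slot 2; 44->slot 5; 18->slot 6; 10->slot 10
Table: [None, None, 28, None, None, 44, 18, None, None, None, 10, None, None]


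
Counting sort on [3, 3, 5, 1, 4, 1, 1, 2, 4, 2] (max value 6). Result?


Count array: [0, 3, 2, 2, 2, 1, 0]
Reconstruct: [1, 1, 1, 2, 2, 3, 3, 4, 4, 5]


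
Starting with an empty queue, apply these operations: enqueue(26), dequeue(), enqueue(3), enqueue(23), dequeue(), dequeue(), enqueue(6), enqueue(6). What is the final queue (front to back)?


enqueue(26) -> [26]
dequeue() returns 26 -> []
enqueue(3) -> [3]
enqueue(23) -> [3, 23]
dequeue() returns 3 -> [23]
dequeue() returns 23 -> []
enqueue(6) -> [6]
enqueue(6) -> [6, 6]
Final queue (front to back): [6, 6]


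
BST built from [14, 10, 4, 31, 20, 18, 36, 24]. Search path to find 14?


BST root = 14
Search for 14: compare at each node
Path: [14]


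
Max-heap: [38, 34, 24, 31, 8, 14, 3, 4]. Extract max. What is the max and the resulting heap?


Max = 38
Replace root with last, heapify down
Resulting heap: [34, 31, 24, 4, 8, 14, 3]


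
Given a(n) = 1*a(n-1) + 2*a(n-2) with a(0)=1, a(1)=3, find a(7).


Build bottom-up:
...a(5)=43, a(6)=85, a(7)=1*85+2*43=171


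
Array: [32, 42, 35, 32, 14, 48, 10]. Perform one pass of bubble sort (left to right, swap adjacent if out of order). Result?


After one pass: [32, 35, 32, 14, 42, 10, 48]


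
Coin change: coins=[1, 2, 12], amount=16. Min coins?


dp[0]=0; dp[i]=1+min(dp[i-c] for c in coins)
...dp[11]=6, dp[12]=1, dp[13]=2, dp[14]=2, dp[15]=3, dp[16]=3
Minimum coins for 16 = 3


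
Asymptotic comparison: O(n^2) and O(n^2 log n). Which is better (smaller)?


quadratic grows slower than n^2 log n
O(n^2) is asymptotically smaller; O(n^2 log n) grows faster


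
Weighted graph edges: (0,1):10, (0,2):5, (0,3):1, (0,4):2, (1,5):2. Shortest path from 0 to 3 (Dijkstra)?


Dijkstra from 0:
Distances: {0: 0, 1: 10, 2: 5, 3: 1, 4: 2, 5: 12}
Shortest distance to 3 = 1, path = [0, 3]


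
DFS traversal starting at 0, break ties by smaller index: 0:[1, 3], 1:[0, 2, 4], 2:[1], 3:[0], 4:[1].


DFS stack-based: start with [0]
Visit order: [0, 1, 2, 4, 3]


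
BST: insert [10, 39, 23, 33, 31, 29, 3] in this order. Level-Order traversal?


Root = 10; build tree by BST insertion.
Level-Order traversal: [10, 3, 39, 23, 33, 31, 29]


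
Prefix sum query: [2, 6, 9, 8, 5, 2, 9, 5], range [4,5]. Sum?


Prefix sums: [0, 2, 8, 17, 25, 30, 32, 41, 46]
Sum[4..5] = prefix[6] - prefix[4] = 32 - 25 = 7


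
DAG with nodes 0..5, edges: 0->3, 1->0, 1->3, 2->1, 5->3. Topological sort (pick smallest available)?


Kahn's algorithm, process smallest node first
Order: [2, 1, 0, 4, 5, 3]


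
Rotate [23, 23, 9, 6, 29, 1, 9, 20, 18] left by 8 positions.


Left rotate by 8: [18, 23, 23, 9, 6, 29, 1, 9, 20]


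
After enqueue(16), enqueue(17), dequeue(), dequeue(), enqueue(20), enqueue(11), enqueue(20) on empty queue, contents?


enqueue(16) -> [16]
enqueue(17) -> [16, 17]
dequeue() returns 16 -> [17]
dequeue() returns 17 -> []
enqueue(20) -> [20]
enqueue(11) -> [20, 11]
enqueue(20) -> [20, 11, 20]
Final queue (front to back): [20, 11, 20]


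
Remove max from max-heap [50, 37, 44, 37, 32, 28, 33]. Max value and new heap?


Max = 50
Replace root with last, heapify down
Resulting heap: [44, 37, 33, 37, 32, 28]


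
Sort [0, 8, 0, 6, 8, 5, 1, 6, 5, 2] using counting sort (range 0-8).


Count array: [2, 1, 1, 0, 0, 2, 2, 0, 2]
Reconstruct: [0, 0, 1, 2, 5, 5, 6, 6, 8, 8]


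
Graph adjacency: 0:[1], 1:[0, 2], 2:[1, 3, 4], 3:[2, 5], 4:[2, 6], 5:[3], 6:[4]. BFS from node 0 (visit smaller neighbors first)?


BFS queue: start with [0]
Visit order: [0, 1, 2, 3, 4, 5, 6]


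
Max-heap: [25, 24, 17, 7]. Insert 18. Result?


Append 18: [25, 24, 17, 7, 18]
Bubble up: no swaps needed
Result: [25, 24, 17, 7, 18]


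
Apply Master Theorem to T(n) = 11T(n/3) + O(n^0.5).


a=11, b=3, c=0.5. log_3(11)=2.183 > c=0.5. Case 1: O(n^log_b(a)) = O(n^2.183)
Complexity: O(n^2.183)


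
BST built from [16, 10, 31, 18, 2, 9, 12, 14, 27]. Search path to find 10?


BST root = 16
Search for 10: compare at each node
Path: [16, 10]


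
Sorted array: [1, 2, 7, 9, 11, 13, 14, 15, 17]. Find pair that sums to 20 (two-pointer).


Two pointers: lo=0, hi=8
Found pair: (7, 13) summing to 20


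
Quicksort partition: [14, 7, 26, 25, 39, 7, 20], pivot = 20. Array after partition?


Elements <= 20 go left of pivot.
Result: [14, 7, 7, 20, 39, 26, 25], pivot at index 3


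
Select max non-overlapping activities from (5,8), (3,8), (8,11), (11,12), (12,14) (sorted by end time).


Greedy: pick earliest-ending, then skip overlaps.
Selected (4 activities): [(5, 8), (8, 11), (11, 12), (12, 14)]


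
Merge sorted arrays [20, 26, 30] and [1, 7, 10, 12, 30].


Compare heads, take smaller each step.
Merged: [1, 7, 10, 12, 20, 26, 30, 30]


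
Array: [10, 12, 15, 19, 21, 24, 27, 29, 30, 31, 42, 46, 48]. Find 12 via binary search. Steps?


Search for 12:
[0,12] mid=6 arr[6]=27
[0,5] mid=2 arr[2]=15
[0,1] mid=0 arr[0]=10
[1,1] mid=1 arr[1]=12
Total: 4 comparisons


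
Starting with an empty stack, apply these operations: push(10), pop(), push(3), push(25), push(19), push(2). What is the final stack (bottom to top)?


push(10) -> [10]
pop() returns 10 -> []
push(3) -> [3]
push(25) -> [3, 25]
push(19) -> [3, 25, 19]
push(2) -> [3, 25, 19, 2]
Final stack (bottom to top): [3, 25, 19, 2]


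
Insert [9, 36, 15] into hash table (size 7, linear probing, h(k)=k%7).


Insertions: 9->slot 2; 36->slot 1; 15->slot 3
Table: [None, 36, 9, 15, None, None, None]


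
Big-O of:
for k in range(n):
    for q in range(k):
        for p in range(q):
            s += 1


Per nesting level: O(n) * O(n) [triangular over k] * O(n) [triangular over q] = O(n^3)
Complexity: O(n^3)


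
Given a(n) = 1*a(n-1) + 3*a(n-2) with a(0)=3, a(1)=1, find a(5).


Build bottom-up:
...a(3)=13, a(4)=43, a(5)=1*43+3*13=82


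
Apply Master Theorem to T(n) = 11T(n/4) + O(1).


a=11, b=4, c=0. log_4(11)=1.730 > c=0. Case 1: O(n^log_b(a)) = O(n^1.730)
Complexity: O(n^1.730)


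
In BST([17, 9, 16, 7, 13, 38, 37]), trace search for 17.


BST root = 17
Search for 17: compare at each node
Path: [17]


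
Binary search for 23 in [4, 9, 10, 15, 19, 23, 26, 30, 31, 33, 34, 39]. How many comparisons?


Search for 23:
[0,11] mid=5 arr[5]=23
Total: 1 comparisons


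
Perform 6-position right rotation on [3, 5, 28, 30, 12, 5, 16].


Right rotate by 6: [5, 28, 30, 12, 5, 16, 3]


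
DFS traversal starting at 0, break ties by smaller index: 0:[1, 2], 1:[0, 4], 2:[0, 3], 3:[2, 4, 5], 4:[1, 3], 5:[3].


DFS stack-based: start with [0]
Visit order: [0, 1, 4, 3, 2, 5]


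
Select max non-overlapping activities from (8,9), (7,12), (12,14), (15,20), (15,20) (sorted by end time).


Greedy: pick earliest-ending, then skip overlaps.
Selected (3 activities): [(8, 9), (12, 14), (15, 20)]


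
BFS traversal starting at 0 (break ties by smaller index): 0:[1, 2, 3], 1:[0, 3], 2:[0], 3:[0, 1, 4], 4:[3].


BFS queue: start with [0]
Visit order: [0, 1, 2, 3, 4]


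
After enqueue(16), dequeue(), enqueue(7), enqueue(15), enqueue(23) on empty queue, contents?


enqueue(16) -> [16]
dequeue() returns 16 -> []
enqueue(7) -> [7]
enqueue(15) -> [7, 15]
enqueue(23) -> [7, 15, 23]
Final queue (front to back): [7, 15, 23]


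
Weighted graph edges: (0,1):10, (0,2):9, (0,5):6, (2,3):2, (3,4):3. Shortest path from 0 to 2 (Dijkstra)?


Dijkstra from 0:
Distances: {0: 0, 1: 10, 2: 9, 3: 11, 4: 14, 5: 6}
Shortest distance to 2 = 9, path = [0, 2]


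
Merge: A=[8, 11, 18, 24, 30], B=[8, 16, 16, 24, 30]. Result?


Compare heads, take smaller each step.
Merged: [8, 8, 11, 16, 16, 18, 24, 24, 30, 30]


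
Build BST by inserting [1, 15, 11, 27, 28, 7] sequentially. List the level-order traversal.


Root = 1; build tree by BST insertion.
Level-Order traversal: [1, 15, 11, 27, 7, 28]


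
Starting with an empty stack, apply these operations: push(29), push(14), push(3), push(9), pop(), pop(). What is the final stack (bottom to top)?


push(29) -> [29]
push(14) -> [29, 14]
push(3) -> [29, 14, 3]
push(9) -> [29, 14, 3, 9]
pop() returns 9 -> [29, 14, 3]
pop() returns 3 -> [29, 14]
Final stack (bottom to top): [29, 14]


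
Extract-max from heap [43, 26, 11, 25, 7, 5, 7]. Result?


Max = 43
Replace root with last, heapify down
Resulting heap: [26, 25, 11, 7, 7, 5]


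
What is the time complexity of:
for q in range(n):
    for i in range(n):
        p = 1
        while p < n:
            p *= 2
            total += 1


Per nesting level: O(n) * O(n) * O(log n) = O(n^2 log n)
Complexity: O(n^2 log n)


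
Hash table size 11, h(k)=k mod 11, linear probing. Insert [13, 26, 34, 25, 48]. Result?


Insertions: 13->slot 2; 26->slot 4; 34->slot 1; 25->slot 3; 48->slot 5
Table: [None, 34, 13, 25, 26, 48, None, None, None, None, None]


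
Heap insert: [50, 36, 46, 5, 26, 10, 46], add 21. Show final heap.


Append 21: [50, 36, 46, 5, 26, 10, 46, 21]
Bubble up: swap idx 7(21) with idx 3(5)
Result: [50, 36, 46, 21, 26, 10, 46, 5]


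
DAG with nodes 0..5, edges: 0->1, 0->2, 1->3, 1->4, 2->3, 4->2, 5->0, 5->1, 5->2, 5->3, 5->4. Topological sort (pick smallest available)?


Kahn's algorithm, process smallest node first
Order: [5, 0, 1, 4, 2, 3]


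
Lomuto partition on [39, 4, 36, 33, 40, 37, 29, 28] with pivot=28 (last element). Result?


Elements <= 28 go left of pivot.
Result: [4, 28, 36, 33, 40, 37, 29, 39], pivot at index 1


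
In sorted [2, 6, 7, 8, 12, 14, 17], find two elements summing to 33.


Two pointers: lo=0, hi=6
No pair sums to 33


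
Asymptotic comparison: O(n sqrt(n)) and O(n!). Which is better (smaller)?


n^1.5 grows slower than factorial
O(n sqrt(n)) is asymptotically smaller; O(n!) grows faster


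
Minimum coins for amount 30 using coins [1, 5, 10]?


dp[0]=0; dp[i]=1+min(dp[i-c] for c in coins)
...dp[25]=3, dp[26]=4, dp[27]=5, dp[28]=6, dp[29]=7, dp[30]=3
Minimum coins for 30 = 3


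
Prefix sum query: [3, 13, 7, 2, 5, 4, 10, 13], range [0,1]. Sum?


Prefix sums: [0, 3, 16, 23, 25, 30, 34, 44, 57]
Sum[0..1] = prefix[2] - prefix[0] = 16 - 0 = 16


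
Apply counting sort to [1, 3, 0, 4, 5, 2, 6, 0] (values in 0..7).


Count array: [2, 1, 1, 1, 1, 1, 1, 0]
Reconstruct: [0, 0, 1, 2, 3, 4, 5, 6]


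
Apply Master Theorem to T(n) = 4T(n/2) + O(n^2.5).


a=4, b=2, c=2.5. log_2(4)=2 < c=2.5. Case 3: O(n^c) = O(n^2.500)
Complexity: O(n^2.500)


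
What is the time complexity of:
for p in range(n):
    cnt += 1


Per nesting level: O(n) = O(n)
Complexity: O(n)


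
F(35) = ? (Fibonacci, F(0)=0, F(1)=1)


F(n)=F(n-1)+F(n-2)
...F(33)=3524578, F(34)=5702887, F(35)=9227465


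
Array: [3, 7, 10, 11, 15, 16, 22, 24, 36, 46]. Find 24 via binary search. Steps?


Search for 24:
[0,9] mid=4 arr[4]=15
[5,9] mid=7 arr[7]=24
Total: 2 comparisons


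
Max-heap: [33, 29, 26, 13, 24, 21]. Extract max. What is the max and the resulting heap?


Max = 33
Replace root with last, heapify down
Resulting heap: [29, 24, 26, 13, 21]


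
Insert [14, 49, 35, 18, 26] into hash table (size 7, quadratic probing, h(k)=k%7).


Insertions: 14->slot 0; 49->slot 1; 35->slot 4; 18->slot 5; 26->slot 6
Table: [14, 49, None, None, 35, 18, 26]


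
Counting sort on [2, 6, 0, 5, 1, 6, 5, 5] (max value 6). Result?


Count array: [1, 1, 1, 0, 0, 3, 2]
Reconstruct: [0, 1, 2, 5, 5, 5, 6, 6]


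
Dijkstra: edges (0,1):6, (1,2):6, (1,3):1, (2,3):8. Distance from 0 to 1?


Dijkstra from 0:
Distances: {0: 0, 1: 6, 2: 12, 3: 7}
Shortest distance to 1 = 6, path = [0, 1]


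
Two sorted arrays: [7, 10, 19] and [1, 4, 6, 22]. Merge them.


Compare heads, take smaller each step.
Merged: [1, 4, 6, 7, 10, 19, 22]


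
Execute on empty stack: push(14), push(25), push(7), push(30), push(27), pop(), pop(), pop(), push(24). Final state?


push(14) -> [14]
push(25) -> [14, 25]
push(7) -> [14, 25, 7]
push(30) -> [14, 25, 7, 30]
push(27) -> [14, 25, 7, 30, 27]
pop() returns 27 -> [14, 25, 7, 30]
pop() returns 30 -> [14, 25, 7]
pop() returns 7 -> [14, 25]
push(24) -> [14, 25, 24]
Final stack (bottom to top): [14, 25, 24]


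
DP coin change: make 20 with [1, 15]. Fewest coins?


dp[0]=0; dp[i]=1+min(dp[i-c] for c in coins)
...dp[15]=1, dp[16]=2, dp[17]=3, dp[18]=4, dp[19]=5, dp[20]=6
Minimum coins for 20 = 6


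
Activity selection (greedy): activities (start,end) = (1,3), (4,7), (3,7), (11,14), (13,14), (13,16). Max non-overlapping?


Greedy: pick earliest-ending, then skip overlaps.
Selected (3 activities): [(1, 3), (4, 7), (11, 14)]


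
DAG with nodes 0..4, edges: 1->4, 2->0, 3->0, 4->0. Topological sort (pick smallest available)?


Kahn's algorithm, process smallest node first
Order: [1, 2, 3, 4, 0]


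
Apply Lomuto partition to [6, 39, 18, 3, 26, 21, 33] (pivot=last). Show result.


Elements <= 33 go left of pivot.
Result: [6, 18, 3, 26, 21, 33, 39], pivot at index 5


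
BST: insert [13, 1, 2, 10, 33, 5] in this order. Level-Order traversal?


Root = 13; build tree by BST insertion.
Level-Order traversal: [13, 1, 33, 2, 10, 5]


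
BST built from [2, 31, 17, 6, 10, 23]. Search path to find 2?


BST root = 2
Search for 2: compare at each node
Path: [2]


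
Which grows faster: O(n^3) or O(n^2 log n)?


n^2 log n grows slower than cubic
O(n^2 log n) is asymptotically smaller; O(n^3) grows faster


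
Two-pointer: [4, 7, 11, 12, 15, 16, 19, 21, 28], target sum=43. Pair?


Two pointers: lo=0, hi=8
Found pair: (15, 28) summing to 43


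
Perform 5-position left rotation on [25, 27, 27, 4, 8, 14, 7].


Left rotate by 5: [14, 7, 25, 27, 27, 4, 8]


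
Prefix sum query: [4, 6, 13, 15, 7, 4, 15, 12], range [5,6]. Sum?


Prefix sums: [0, 4, 10, 23, 38, 45, 49, 64, 76]
Sum[5..6] = prefix[7] - prefix[5] = 64 - 45 = 19


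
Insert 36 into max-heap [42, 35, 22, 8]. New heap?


Append 36: [42, 35, 22, 8, 36]
Bubble up: swap idx 4(36) with idx 1(35)
Result: [42, 36, 22, 8, 35]


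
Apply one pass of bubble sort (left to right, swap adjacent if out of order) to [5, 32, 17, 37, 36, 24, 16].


After one pass: [5, 17, 32, 36, 24, 16, 37]


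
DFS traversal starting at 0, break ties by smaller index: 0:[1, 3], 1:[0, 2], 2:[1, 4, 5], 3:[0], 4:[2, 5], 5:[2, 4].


DFS stack-based: start with [0]
Visit order: [0, 1, 2, 4, 5, 3]


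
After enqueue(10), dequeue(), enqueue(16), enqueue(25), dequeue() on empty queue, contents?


enqueue(10) -> [10]
dequeue() returns 10 -> []
enqueue(16) -> [16]
enqueue(25) -> [16, 25]
dequeue() returns 16 -> [25]
Final queue (front to back): [25]


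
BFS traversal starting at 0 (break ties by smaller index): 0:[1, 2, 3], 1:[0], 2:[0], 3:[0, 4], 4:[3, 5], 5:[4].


BFS queue: start with [0]
Visit order: [0, 1, 2, 3, 4, 5]


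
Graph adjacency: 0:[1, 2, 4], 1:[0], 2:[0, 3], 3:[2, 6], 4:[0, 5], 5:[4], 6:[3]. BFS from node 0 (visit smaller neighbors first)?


BFS queue: start with [0]
Visit order: [0, 1, 2, 4, 3, 5, 6]


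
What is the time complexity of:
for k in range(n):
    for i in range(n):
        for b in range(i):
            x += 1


Per nesting level: O(n) * O(n) * O(n) [triangular over i] = O(n^3)
Complexity: O(n^3)


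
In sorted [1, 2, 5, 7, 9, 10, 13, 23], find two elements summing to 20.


Two pointers: lo=0, hi=7
Found pair: (7, 13) summing to 20


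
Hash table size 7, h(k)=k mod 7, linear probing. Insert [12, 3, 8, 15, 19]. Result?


Insertions: 12->slot 5; 3->slot 3; 8->slot 1; 15->slot 2; 19->slot 6
Table: [None, 8, 15, 3, None, 12, 19]


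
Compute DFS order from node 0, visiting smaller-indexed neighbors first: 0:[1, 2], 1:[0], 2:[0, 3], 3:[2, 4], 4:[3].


DFS stack-based: start with [0]
Visit order: [0, 1, 2, 3, 4]


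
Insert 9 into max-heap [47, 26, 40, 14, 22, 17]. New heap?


Append 9: [47, 26, 40, 14, 22, 17, 9]
Bubble up: no swaps needed
Result: [47, 26, 40, 14, 22, 17, 9]


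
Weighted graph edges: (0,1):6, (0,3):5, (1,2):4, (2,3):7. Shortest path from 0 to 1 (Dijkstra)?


Dijkstra from 0:
Distances: {0: 0, 1: 6, 2: 10, 3: 5}
Shortest distance to 1 = 6, path = [0, 1]


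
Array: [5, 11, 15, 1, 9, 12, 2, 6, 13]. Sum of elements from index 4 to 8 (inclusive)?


Prefix sums: [0, 5, 16, 31, 32, 41, 53, 55, 61, 74]
Sum[4..8] = prefix[9] - prefix[4] = 74 - 32 = 42


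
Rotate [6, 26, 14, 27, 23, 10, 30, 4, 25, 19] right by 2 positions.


Right rotate by 2: [25, 19, 6, 26, 14, 27, 23, 10, 30, 4]


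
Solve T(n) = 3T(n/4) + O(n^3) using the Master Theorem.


a=3, b=4, c=3. log_4(3)=0.792 < c=3. Case 3: O(n^c) = O(n^3)
Complexity: O(n^3)


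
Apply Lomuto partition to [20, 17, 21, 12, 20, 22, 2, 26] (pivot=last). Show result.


Elements <= 26 go left of pivot.
Result: [20, 17, 21, 12, 20, 22, 2, 26], pivot at index 7


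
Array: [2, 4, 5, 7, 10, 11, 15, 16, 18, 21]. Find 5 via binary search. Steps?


Search for 5:
[0,9] mid=4 arr[4]=10
[0,3] mid=1 arr[1]=4
[2,3] mid=2 arr[2]=5
Total: 3 comparisons


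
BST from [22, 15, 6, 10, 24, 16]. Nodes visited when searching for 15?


BST root = 22
Search for 15: compare at each node
Path: [22, 15]


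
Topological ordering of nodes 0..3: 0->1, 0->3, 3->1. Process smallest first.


Kahn's algorithm, process smallest node first
Order: [0, 2, 3, 1]


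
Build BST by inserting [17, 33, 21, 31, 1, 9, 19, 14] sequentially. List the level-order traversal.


Root = 17; build tree by BST insertion.
Level-Order traversal: [17, 1, 33, 9, 21, 14, 19, 31]


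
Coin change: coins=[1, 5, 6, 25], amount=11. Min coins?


dp[0]=0; dp[i]=1+min(dp[i-c] for c in coins)
...dp[6]=1, dp[7]=2, dp[8]=3, dp[9]=4, dp[10]=2, dp[11]=2
Minimum coins for 11 = 2


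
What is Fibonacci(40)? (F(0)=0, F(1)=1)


F(n)=F(n-1)+F(n-2)
...F(38)=39088169, F(39)=63245986, F(40)=102334155


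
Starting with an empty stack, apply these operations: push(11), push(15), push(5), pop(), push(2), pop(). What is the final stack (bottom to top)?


push(11) -> [11]
push(15) -> [11, 15]
push(5) -> [11, 15, 5]
pop() returns 5 -> [11, 15]
push(2) -> [11, 15, 2]
pop() returns 2 -> [11, 15]
Final stack (bottom to top): [11, 15]


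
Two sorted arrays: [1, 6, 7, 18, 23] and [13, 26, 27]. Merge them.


Compare heads, take smaller each step.
Merged: [1, 6, 7, 13, 18, 23, 26, 27]


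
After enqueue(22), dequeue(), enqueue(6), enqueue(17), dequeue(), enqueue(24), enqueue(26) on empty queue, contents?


enqueue(22) -> [22]
dequeue() returns 22 -> []
enqueue(6) -> [6]
enqueue(17) -> [6, 17]
dequeue() returns 6 -> [17]
enqueue(24) -> [17, 24]
enqueue(26) -> [17, 24, 26]
Final queue (front to back): [17, 24, 26]


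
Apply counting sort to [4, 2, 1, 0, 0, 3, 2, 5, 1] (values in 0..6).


Count array: [2, 2, 2, 1, 1, 1, 0]
Reconstruct: [0, 0, 1, 1, 2, 2, 3, 4, 5]


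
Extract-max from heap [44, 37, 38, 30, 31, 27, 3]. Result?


Max = 44
Replace root with last, heapify down
Resulting heap: [38, 37, 27, 30, 31, 3]


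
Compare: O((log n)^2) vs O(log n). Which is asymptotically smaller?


logarithmic grows slower than polylogarithmic
O(log n) is asymptotically smaller; O((log n)^2) grows faster


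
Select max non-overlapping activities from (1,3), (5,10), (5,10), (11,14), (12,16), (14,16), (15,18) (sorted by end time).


Greedy: pick earliest-ending, then skip overlaps.
Selected (4 activities): [(1, 3), (5, 10), (11, 14), (14, 16)]


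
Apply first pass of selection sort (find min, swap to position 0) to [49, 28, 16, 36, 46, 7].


After one pass: [7, 28, 16, 36, 46, 49]


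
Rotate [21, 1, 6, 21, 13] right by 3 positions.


Right rotate by 3: [6, 21, 13, 21, 1]


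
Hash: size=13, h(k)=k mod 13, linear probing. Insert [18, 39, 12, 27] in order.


Insertions: 18->slot 5; 39->slot 0; 12->slot 12; 27->slot 1
Table: [39, 27, None, None, None, 18, None, None, None, None, None, None, 12]


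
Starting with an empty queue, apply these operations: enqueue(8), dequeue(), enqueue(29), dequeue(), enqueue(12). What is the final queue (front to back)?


enqueue(8) -> [8]
dequeue() returns 8 -> []
enqueue(29) -> [29]
dequeue() returns 29 -> []
enqueue(12) -> [12]
Final queue (front to back): [12]


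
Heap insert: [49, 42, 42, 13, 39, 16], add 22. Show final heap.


Append 22: [49, 42, 42, 13, 39, 16, 22]
Bubble up: no swaps needed
Result: [49, 42, 42, 13, 39, 16, 22]


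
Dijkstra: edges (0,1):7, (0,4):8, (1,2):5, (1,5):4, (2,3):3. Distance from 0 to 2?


Dijkstra from 0:
Distances: {0: 0, 1: 7, 2: 12, 3: 15, 4: 8, 5: 11}
Shortest distance to 2 = 12, path = [0, 1, 2]


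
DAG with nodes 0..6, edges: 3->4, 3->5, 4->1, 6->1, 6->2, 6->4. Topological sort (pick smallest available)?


Kahn's algorithm, process smallest node first
Order: [0, 3, 5, 6, 2, 4, 1]


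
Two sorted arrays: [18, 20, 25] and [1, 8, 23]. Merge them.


Compare heads, take smaller each step.
Merged: [1, 8, 18, 20, 23, 25]


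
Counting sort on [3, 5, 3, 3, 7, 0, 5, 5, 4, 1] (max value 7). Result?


Count array: [1, 1, 0, 3, 1, 3, 0, 1]
Reconstruct: [0, 1, 3, 3, 3, 4, 5, 5, 5, 7]


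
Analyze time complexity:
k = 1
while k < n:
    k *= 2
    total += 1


Per nesting level: O(log n) = O(log n)
Complexity: O(log n)


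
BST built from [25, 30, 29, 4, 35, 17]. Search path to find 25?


BST root = 25
Search for 25: compare at each node
Path: [25]


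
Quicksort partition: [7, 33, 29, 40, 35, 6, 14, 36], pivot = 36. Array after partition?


Elements <= 36 go left of pivot.
Result: [7, 33, 29, 35, 6, 14, 36, 40], pivot at index 6


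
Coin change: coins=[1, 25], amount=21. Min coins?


dp[0]=0; dp[i]=1+min(dp[i-c] for c in coins)
...dp[16]=16, dp[17]=17, dp[18]=18, dp[19]=19, dp[20]=20, dp[21]=21
Minimum coins for 21 = 21


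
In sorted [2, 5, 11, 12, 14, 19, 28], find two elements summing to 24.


Two pointers: lo=0, hi=6
Found pair: (5, 19) summing to 24


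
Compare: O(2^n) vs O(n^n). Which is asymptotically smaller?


exponential grows slower than n^n
O(2^n) is asymptotically smaller; O(n^n) grows faster


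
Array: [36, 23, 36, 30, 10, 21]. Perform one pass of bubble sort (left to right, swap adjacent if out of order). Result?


After one pass: [23, 36, 30, 10, 21, 36]


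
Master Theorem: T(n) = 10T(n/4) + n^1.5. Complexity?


a=10, b=4, c=1.5. log_4(10)=1.661 > c=1.5. Case 1: O(n^log_b(a)) = O(n^1.661)
Complexity: O(n^1.661)


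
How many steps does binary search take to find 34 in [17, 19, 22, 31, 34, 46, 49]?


Search for 34:
[0,6] mid=3 arr[3]=31
[4,6] mid=5 arr[5]=46
[4,4] mid=4 arr[4]=34
Total: 3 comparisons


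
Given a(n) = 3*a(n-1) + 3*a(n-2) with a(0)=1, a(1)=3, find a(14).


Build bottom-up:
...a(12)=7296561, a(13)=27663363, a(14)=3*27663363+3*7296561=104879772


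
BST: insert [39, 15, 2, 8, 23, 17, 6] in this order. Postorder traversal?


Root = 39; build tree by BST insertion.
Postorder traversal: [6, 8, 2, 17, 23, 15, 39]


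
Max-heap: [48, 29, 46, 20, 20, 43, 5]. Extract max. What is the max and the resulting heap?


Max = 48
Replace root with last, heapify down
Resulting heap: [46, 29, 43, 20, 20, 5]


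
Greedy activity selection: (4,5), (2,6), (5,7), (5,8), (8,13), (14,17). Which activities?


Greedy: pick earliest-ending, then skip overlaps.
Selected (4 activities): [(4, 5), (5, 7), (8, 13), (14, 17)]


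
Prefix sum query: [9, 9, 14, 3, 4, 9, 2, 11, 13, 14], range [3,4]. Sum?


Prefix sums: [0, 9, 18, 32, 35, 39, 48, 50, 61, 74, 88]
Sum[3..4] = prefix[5] - prefix[3] = 39 - 32 = 7


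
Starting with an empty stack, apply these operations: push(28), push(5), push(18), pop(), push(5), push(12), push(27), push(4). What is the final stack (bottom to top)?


push(28) -> [28]
push(5) -> [28, 5]
push(18) -> [28, 5, 18]
pop() returns 18 -> [28, 5]
push(5) -> [28, 5, 5]
push(12) -> [28, 5, 5, 12]
push(27) -> [28, 5, 5, 12, 27]
push(4) -> [28, 5, 5, 12, 27, 4]
Final stack (bottom to top): [28, 5, 5, 12, 27, 4]


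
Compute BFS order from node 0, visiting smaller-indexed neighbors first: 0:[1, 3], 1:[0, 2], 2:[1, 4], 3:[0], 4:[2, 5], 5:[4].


BFS queue: start with [0]
Visit order: [0, 1, 3, 2, 4, 5]


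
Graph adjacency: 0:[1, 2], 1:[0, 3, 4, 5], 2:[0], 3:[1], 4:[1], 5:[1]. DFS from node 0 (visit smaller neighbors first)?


DFS stack-based: start with [0]
Visit order: [0, 1, 3, 4, 5, 2]


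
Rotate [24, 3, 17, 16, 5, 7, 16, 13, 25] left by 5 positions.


Left rotate by 5: [7, 16, 13, 25, 24, 3, 17, 16, 5]


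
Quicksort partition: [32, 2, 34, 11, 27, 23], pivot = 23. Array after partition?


Elements <= 23 go left of pivot.
Result: [2, 11, 23, 32, 27, 34], pivot at index 2


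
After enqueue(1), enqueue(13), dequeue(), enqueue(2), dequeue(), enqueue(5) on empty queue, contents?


enqueue(1) -> [1]
enqueue(13) -> [1, 13]
dequeue() returns 1 -> [13]
enqueue(2) -> [13, 2]
dequeue() returns 13 -> [2]
enqueue(5) -> [2, 5]
Final queue (front to back): [2, 5]


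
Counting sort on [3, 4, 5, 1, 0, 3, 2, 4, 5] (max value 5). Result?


Count array: [1, 1, 1, 2, 2, 2]
Reconstruct: [0, 1, 2, 3, 3, 4, 4, 5, 5]


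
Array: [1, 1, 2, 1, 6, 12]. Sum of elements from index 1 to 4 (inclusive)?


Prefix sums: [0, 1, 2, 4, 5, 11, 23]
Sum[1..4] = prefix[5] - prefix[1] = 11 - 1 = 10


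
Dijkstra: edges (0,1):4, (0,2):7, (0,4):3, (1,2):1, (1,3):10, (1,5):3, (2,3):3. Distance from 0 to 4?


Dijkstra from 0:
Distances: {0: 0, 1: 4, 2: 5, 3: 8, 4: 3, 5: 7}
Shortest distance to 4 = 3, path = [0, 4]


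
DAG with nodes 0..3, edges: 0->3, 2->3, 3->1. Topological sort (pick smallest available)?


Kahn's algorithm, process smallest node first
Order: [0, 2, 3, 1]


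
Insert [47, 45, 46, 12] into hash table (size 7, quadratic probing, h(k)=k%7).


Insertions: 47->slot 5; 45->slot 3; 46->slot 4; 12->slot 6
Table: [None, None, None, 45, 46, 47, 12]


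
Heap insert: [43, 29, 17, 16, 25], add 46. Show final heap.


Append 46: [43, 29, 17, 16, 25, 46]
Bubble up: swap idx 5(46) with idx 2(17); swap idx 2(46) with idx 0(43)
Result: [46, 29, 43, 16, 25, 17]


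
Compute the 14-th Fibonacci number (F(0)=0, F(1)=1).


F(n)=F(n-1)+F(n-2)
...F(12)=144, F(13)=233, F(14)=377


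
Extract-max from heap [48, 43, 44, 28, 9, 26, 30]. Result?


Max = 48
Replace root with last, heapify down
Resulting heap: [44, 43, 30, 28, 9, 26]


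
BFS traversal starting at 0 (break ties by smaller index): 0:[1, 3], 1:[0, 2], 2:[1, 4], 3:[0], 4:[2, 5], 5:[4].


BFS queue: start with [0]
Visit order: [0, 1, 3, 2, 4, 5]


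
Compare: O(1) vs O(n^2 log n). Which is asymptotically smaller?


constant grows slower than n^2 log n
O(1) is asymptotically smaller; O(n^2 log n) grows faster


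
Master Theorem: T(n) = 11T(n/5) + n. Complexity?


a=11, b=5, c=1. log_5(11)=1.490 > c=1. Case 1: O(n^log_b(a)) = O(n^1.490)
Complexity: O(n^1.490)


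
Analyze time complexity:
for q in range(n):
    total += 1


Per nesting level: O(n) = O(n)
Complexity: O(n)


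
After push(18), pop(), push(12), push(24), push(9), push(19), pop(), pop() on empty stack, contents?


push(18) -> [18]
pop() returns 18 -> []
push(12) -> [12]
push(24) -> [12, 24]
push(9) -> [12, 24, 9]
push(19) -> [12, 24, 9, 19]
pop() returns 19 -> [12, 24, 9]
pop() returns 9 -> [12, 24]
Final stack (bottom to top): [12, 24]
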